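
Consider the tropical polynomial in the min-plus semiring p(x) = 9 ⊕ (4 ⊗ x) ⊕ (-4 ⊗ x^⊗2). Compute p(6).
p(6) = 8

A tropical monomial a ⊗ x^⊗i evaluates to a + i · x. Evaluating each term at x = 6:
  Term 0 contributes 9 + 0 · 6 = 9
  Term 1 contributes 4 + 1 · 6 = 10
  Term 2 contributes -4 + 2 · 6 = 8
p(6) = ⊕ of these = min[9, 10, 8] = 8.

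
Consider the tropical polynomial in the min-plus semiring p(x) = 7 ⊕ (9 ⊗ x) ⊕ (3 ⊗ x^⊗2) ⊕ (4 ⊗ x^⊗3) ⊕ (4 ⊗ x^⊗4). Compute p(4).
p(4) = 7

A tropical monomial a ⊗ x^⊗i evaluates to a + i · x. Evaluating each term at x = 4:
  Term 0 contributes 7 + 0 · 4 = 7
  Term 1 contributes 9 + 1 · 4 = 13
  Term 2 contributes 3 + 2 · 4 = 11
  Term 3 contributes 4 + 3 · 4 = 16
  Term 4 contributes 4 + 4 · 4 = 20
p(4) = ⊕ of these = min[7, 13, 11, 16, 20] = 7.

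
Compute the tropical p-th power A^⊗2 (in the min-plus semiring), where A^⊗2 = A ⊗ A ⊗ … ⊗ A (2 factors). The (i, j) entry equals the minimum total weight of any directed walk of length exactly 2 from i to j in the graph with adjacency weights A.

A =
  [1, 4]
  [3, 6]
A^⊗2 =
  [2, 5]
  [4, 7]

Each entry (A^⊗2)_ij equals the minimum over all length-2 walks i = v_0 → v_1 → … → v_2 = j of Σ_t A[v_t][v_{t+1}]. For example, for (i, j) = (0, 1) we minimise over 2 possible intermediate vertex sequences; the minimum is 5, attained along the walk 0 → 0 → 1.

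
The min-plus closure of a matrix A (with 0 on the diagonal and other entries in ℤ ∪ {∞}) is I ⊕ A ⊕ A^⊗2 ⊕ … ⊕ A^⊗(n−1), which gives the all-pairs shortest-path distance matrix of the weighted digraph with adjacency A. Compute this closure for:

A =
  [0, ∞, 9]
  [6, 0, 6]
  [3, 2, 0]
Closure =
  [0, 11, 9]
  [6, 0, 6]
  [3, 2, 0]

This is the Floyd-Warshall all-pairs shortest-path computation. For each intermediate vertex k = 0, 1, …, 2, update dist[i][j] ← min(dist[i][j], dist[i][k] + dist[k][j]). The final matrix gives, for each (i, j), the minimum total weight of any directed path from i to j (possibly empty when i = j).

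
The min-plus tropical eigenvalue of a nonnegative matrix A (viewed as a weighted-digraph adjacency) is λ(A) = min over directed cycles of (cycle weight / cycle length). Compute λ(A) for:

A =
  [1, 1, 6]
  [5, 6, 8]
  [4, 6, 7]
λ(A) = 1

Enumerate directed cycles and compute their means (weight / length). Sample:
  cycle 0 → 0: weight = 1, length = 1, mean = 1/1 ≈ 1.000
  cycle 1 → 1: weight = 6, length = 1, mean = 6/1 ≈ 6.000
  cycle 2 → 2: weight = 7, length = 1, mean = 7/1 ≈ 7.000
  cycle 0 → 1 → 0: weight = 6, length = 2, mean = 6/2 ≈ 3.000
  cycle 0 → 2 → 0: weight = 10, length = 2, mean = 10/2 ≈ 5.000
  cycle 1 → 0 → 1: weight = 6, length = 2, mean = 6/2 ≈ 3.000
Minimum mean = 1.000, attained e.g. along the cycle 0 → 0 with weight 1 and length 1. So λ(A) = 1/1 = 1.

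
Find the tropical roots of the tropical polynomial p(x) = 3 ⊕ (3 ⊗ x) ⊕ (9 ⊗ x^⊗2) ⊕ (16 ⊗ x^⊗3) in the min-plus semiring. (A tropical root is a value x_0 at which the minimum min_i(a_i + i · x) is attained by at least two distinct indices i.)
Roots: {-7, -6, 0}

Each tropical root is a break point of the lower envelope of the lines y = a_i + i · x (there are 4 lines, with slopes 0, 1, ..., 3). Only the lines that attain the minimum somewhere contribute to roots; other lines are dominated. Here the surviving (envelope) indices are i = 3, i = 2, i = 1, i = 0.
Intersections between consecutive envelope lines give the roots: for adjacent envelope indices i < j the intersection is x = (a_i − a_j) / (j − i). Reading off the sorted break points: {-7, -6, 0}.
Verification: at each break x_0, at least two indices attain the minimum of min_i(a_i + i · x_0).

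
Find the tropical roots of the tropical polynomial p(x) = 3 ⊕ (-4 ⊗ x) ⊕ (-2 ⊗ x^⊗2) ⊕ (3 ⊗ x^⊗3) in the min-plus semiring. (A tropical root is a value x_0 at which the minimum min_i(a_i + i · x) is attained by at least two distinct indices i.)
Roots: {-5, -2, 7}

Each tropical root is a break point of the lower envelope of the lines y = a_i + i · x (there are 4 lines, with slopes 0, 1, ..., 3). Only the lines that attain the minimum somewhere contribute to roots; other lines are dominated. Here the surviving (envelope) indices are i = 3, i = 2, i = 1, i = 0.
Intersections between consecutive envelope lines give the roots: for adjacent envelope indices i < j the intersection is x = (a_i − a_j) / (j − i). Reading off the sorted break points: {-5, -2, 7}.
Verification: at each break x_0, at least two indices attain the minimum of min_i(a_i + i · x_0).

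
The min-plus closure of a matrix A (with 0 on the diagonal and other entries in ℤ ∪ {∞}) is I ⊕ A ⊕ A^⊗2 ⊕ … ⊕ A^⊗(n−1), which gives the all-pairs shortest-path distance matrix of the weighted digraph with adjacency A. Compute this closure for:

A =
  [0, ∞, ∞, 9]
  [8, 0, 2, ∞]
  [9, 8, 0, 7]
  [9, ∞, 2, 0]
Closure =
  [0, 19, 11, 9]
  [8, 0, 2, 9]
  [9, 8, 0, 7]
  [9, 10, 2, 0]

This is the Floyd-Warshall all-pairs shortest-path computation. For each intermediate vertex k = 0, 1, …, 3, update dist[i][j] ← min(dist[i][j], dist[i][k] + dist[k][j]). The final matrix gives, for each (i, j), the minimum total weight of any directed path from i to j (possibly empty when i = j).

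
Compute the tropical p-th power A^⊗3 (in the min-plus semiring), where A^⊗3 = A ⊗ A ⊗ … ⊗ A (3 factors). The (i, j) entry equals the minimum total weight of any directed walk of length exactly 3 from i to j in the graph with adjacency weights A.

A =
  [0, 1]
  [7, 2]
A^⊗3 =
  [0, 1]
  [7, 6]

Each entry (A^⊗3)_ij equals the minimum over all length-3 walks i = v_0 → v_1 → … → v_3 = j of Σ_t A[v_t][v_{t+1}]. For example, for (i, j) = (0, 1) we minimise over 4 possible intermediate vertex sequences; the minimum is 1, attained along the walk 0 → 0 → 0 → 1.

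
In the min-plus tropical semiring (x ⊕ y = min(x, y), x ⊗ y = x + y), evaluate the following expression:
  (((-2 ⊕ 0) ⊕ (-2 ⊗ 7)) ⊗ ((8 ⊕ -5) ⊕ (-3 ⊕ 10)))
(((-2 ⊕ 0) ⊕ (-2 ⊗ 7)) ⊗ ((8 ⊕ -5) ⊕ (-3 ⊕ 10))) = -7

Expand innermost to outermost. Recall ⊕ takes the minimum of its arguments and ⊗ takes their sum. Working out the expression (((-2 ⊕ 0) ⊕ (-2 ⊗ 7)) ⊗ ((8 ⊕ -5) ⊕ (-3 ⊕ 10))) gives -7.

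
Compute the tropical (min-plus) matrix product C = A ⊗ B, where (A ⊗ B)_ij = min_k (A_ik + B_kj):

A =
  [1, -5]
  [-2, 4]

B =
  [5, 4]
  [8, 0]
A ⊗ B =
  [3, -5]
  [3, 2]

Apply the min-plus product entry-by-entry:
  C[0][0] = min over k of (A[0][0] + B[0][0] = 1 + 5 = 6, A[0][1] + B[1][0] = -5 + 8 = 3) = 3 (attained at k = 1)
  C[0][1] = min over k of (A[0][0] + B[0][1] = 1 + 4 = 5, A[0][1] + B[1][1] = -5 + 0 = -5) = -5 (attained at k = 1)
  C[1][0] = min over k of (A[1][0] + B[0][0] = -2 + 5 = 3, A[1][1] + B[1][0] = 4 + 8 = 12) = 3 (attained at k = 0)
  C[1][1] = min over k of (A[1][0] + B[0][1] = -2 + 4 = 2, A[1][1] + B[1][1] = 4 + 0 = 4) = 2 (attained at k = 0)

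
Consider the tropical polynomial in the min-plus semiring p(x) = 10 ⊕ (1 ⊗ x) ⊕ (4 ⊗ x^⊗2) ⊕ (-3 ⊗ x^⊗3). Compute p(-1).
p(-1) = -6

A tropical monomial a ⊗ x^⊗i evaluates to a + i · x. Evaluating each term at x = -1:
  Term 0 contributes 10 + 0 · -1 = 10
  Term 1 contributes 1 + 1 · -1 = 0
  Term 2 contributes 4 + 2 · -1 = 2
  Term 3 contributes -3 + 3 · -1 = -6
p(-1) = ⊕ of these = min[10, 0, 2, -6] = -6.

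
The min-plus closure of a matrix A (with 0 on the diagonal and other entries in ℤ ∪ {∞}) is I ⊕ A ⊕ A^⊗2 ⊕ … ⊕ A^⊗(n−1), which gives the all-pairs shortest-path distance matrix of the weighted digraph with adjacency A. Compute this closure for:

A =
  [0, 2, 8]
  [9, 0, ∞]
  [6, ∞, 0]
Closure =
  [0, 2, 8]
  [9, 0, 17]
  [6, 8, 0]

This is the Floyd-Warshall all-pairs shortest-path computation. For each intermediate vertex k = 0, 1, …, 2, update dist[i][j] ← min(dist[i][j], dist[i][k] + dist[k][j]). The final matrix gives, for each (i, j), the minimum total weight of any directed path from i to j (possibly empty when i = j).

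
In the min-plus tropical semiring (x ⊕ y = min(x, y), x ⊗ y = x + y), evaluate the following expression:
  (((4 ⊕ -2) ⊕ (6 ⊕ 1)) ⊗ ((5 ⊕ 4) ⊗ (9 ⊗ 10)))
(((4 ⊕ -2) ⊕ (6 ⊕ 1)) ⊗ ((5 ⊕ 4) ⊗ (9 ⊗ 10))) = 21

Expand innermost to outermost. Recall ⊕ takes the minimum of its arguments and ⊗ takes their sum. Working out the expression (((4 ⊕ -2) ⊕ (6 ⊕ 1)) ⊗ ((5 ⊕ 4) ⊗ (9 ⊗ 10))) gives 21.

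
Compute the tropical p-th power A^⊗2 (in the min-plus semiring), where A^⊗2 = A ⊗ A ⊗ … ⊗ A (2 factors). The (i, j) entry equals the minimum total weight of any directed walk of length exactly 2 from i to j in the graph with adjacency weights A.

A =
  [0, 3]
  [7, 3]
A^⊗2 =
  [0, 3]
  [7, 6]

Each entry (A^⊗2)_ij equals the minimum over all length-2 walks i = v_0 → v_1 → … → v_2 = j of Σ_t A[v_t][v_{t+1}]. For example, for (i, j) = (0, 1) we minimise over 2 possible intermediate vertex sequences; the minimum is 3, attained along the walk 0 → 0 → 1.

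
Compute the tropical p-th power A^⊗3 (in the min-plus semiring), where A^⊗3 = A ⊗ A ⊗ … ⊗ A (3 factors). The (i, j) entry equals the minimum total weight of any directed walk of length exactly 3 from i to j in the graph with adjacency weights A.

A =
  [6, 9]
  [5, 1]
A^⊗3 =
  [15, 11]
  [7, 3]

Each entry (A^⊗3)_ij equals the minimum over all length-3 walks i = v_0 → v_1 → … → v_3 = j of Σ_t A[v_t][v_{t+1}]. For example, for (i, j) = (0, 1) we minimise over 4 possible intermediate vertex sequences; the minimum is 11, attained along the walk 0 → 1 → 1 → 1.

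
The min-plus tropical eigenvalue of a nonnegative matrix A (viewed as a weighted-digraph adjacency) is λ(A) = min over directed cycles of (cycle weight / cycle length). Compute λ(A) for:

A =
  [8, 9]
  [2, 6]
λ(A) = 11/2

Enumerate directed cycles and compute their means (weight / length). Sample:
  cycle 0 → 0: weight = 8, length = 1, mean = 8/1 ≈ 8.000
  cycle 1 → 1: weight = 6, length = 1, mean = 6/1 ≈ 6.000
  cycle 0 → 1 → 0: weight = 11, length = 2, mean = 11/2 ≈ 5.500
  cycle 1 → 0 → 1: weight = 11, length = 2, mean = 11/2 ≈ 5.500
Minimum mean = 5.500, attained e.g. along the cycle 0 → 1 → 0 with weight 11 and length 2. So λ(A) = 11/2 = 11/2.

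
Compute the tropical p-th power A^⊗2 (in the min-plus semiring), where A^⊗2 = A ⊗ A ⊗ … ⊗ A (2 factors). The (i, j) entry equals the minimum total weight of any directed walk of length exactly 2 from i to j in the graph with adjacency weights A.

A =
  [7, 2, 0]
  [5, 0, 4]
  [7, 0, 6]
A^⊗2 =
  [7, 0, 6]
  [5, 0, 4]
  [5, 0, 4]

Each entry (A^⊗2)_ij equals the minimum over all length-2 walks i = v_0 → v_1 → … → v_2 = j of Σ_t A[v_t][v_{t+1}]. For example, for (i, j) = (0, 2) we minimise over 3 possible intermediate vertex sequences; the minimum is 6, attained along the walk 0 → 1 → 2.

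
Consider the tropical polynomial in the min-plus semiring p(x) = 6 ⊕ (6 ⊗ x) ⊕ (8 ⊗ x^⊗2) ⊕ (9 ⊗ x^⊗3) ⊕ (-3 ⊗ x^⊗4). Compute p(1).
p(1) = 1

A tropical monomial a ⊗ x^⊗i evaluates to a + i · x. Evaluating each term at x = 1:
  Term 0 contributes 6 + 0 · 1 = 6
  Term 1 contributes 6 + 1 · 1 = 7
  Term 2 contributes 8 + 2 · 1 = 10
  Term 3 contributes 9 + 3 · 1 = 12
  Term 4 contributes -3 + 4 · 1 = 1
p(1) = ⊕ of these = min[6, 7, 10, 12, 1] = 1.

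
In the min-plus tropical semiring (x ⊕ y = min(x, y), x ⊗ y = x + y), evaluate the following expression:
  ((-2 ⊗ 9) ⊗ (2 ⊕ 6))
((-2 ⊗ 9) ⊗ (2 ⊕ 6)) = 9

Expand innermost to outermost. Recall ⊕ takes the minimum of its arguments and ⊗ takes their sum. Working out the expression ((-2 ⊗ 9) ⊗ (2 ⊕ 6)) gives 9.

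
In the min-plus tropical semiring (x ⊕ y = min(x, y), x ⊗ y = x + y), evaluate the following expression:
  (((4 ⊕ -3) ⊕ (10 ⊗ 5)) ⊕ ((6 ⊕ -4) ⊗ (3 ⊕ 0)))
(((4 ⊕ -3) ⊕ (10 ⊗ 5)) ⊕ ((6 ⊕ -4) ⊗ (3 ⊕ 0))) = -4

Expand innermost to outermost. Recall ⊕ takes the minimum of its arguments and ⊗ takes their sum. Working out the expression (((4 ⊕ -3) ⊕ (10 ⊗ 5)) ⊕ ((6 ⊕ -4) ⊗ (3 ⊕ 0))) gives -4.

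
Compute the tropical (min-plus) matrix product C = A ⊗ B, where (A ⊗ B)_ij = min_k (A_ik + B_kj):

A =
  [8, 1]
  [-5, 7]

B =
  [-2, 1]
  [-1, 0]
A ⊗ B =
  [0, 1]
  [-7, -4]

Apply the min-plus product entry-by-entry:
  C[0][0] = min over k of (A[0][0] + B[0][0] = 8 + -2 = 6, A[0][1] + B[1][0] = 1 + -1 = 0) = 0 (attained at k = 1)
  C[0][1] = min over k of (A[0][0] + B[0][1] = 8 + 1 = 9, A[0][1] + B[1][1] = 1 + 0 = 1) = 1 (attained at k = 1)
  C[1][0] = min over k of (A[1][0] + B[0][0] = -5 + -2 = -7, A[1][1] + B[1][0] = 7 + -1 = 6) = -7 (attained at k = 0)
  C[1][1] = min over k of (A[1][0] + B[0][1] = -5 + 1 = -4, A[1][1] + B[1][1] = 7 + 0 = 7) = -4 (attained at k = 0)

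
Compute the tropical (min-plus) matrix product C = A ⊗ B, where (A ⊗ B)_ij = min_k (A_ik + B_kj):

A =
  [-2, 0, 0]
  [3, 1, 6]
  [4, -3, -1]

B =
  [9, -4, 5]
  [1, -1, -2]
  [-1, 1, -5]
A ⊗ B =
  [-1, -6, -5]
  [2, -1, -1]
  [-2, -4, -6]

Apply the min-plus product entry-by-entry:
  C[0][0] = min over k of (A[0][0] + B[0][0] = -2 + 9 = 7, A[0][1] + B[1][0] = 0 + 1 = 1, A[0][2] + B[2][0] = 0 + -1 = -1) = -1 (attained at k = 2)
  C[0][1] = min over k of (A[0][0] + B[0][1] = -2 + -4 = -6, A[0][1] + B[1][1] = 0 + -1 = -1, A[0][2] + B[2][1] = 0 + 1 = 1) = -6 (attained at k = 0)
  C[0][2] = min over k of (A[0][0] + B[0][2] = -2 + 5 = 3, A[0][1] + B[1][2] = 0 + -2 = -2, A[0][2] + B[2][2] = 0 + -5 = -5) = -5 (attained at k = 2)
  C[1][0] = min over k of (A[1][0] + B[0][0] = 3 + 9 = 12, A[1][1] + B[1][0] = 1 + 1 = 2, A[1][2] + B[2][0] = 6 + -1 = 5) = 2 (attained at k = 1)
  C[1][1] = min over k of (A[1][0] + B[0][1] = 3 + -4 = -1, A[1][1] + B[1][1] = 1 + -1 = 0, A[1][2] + B[2][1] = 6 + 1 = 7) = -1 (attained at k = 0)
  C[1][2] = min over k of (A[1][0] + B[0][2] = 3 + 5 = 8, A[1][1] + B[1][2] = 1 + -2 = -1, A[1][2] + B[2][2] = 6 + -5 = 1) = -1 (attained at k = 1)
  C[2][0] = min over k of (A[2][0] + B[0][0] = 4 + 9 = 13, A[2][1] + B[1][0] = -3 + 1 = -2, A[2][2] + B[2][0] = -1 + -1 = -2) = -2 (attained at k = 1)
  C[2][1] = min over k of (A[2][0] + B[0][1] = 4 + -4 = 0, A[2][1] + B[1][1] = -3 + -1 = -4, A[2][2] + B[2][1] = -1 + 1 = 0) = -4 (attained at k = 1)
  C[2][2] = min over k of (A[2][0] + B[0][2] = 4 + 5 = 9, A[2][1] + B[1][2] = -3 + -2 = -5, A[2][2] + B[2][2] = -1 + -5 = -6) = -6 (attained at k = 2)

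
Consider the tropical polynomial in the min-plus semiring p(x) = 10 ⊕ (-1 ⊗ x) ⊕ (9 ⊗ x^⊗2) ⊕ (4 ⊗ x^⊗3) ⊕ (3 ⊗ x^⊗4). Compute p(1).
p(1) = 0

A tropical monomial a ⊗ x^⊗i evaluates to a + i · x. Evaluating each term at x = 1:
  Term 0 contributes 10 + 0 · 1 = 10
  Term 1 contributes -1 + 1 · 1 = 0
  Term 2 contributes 9 + 2 · 1 = 11
  Term 3 contributes 4 + 3 · 1 = 7
  Term 4 contributes 3 + 4 · 1 = 7
p(1) = ⊕ of these = min[10, 0, 11, 7, 7] = 0.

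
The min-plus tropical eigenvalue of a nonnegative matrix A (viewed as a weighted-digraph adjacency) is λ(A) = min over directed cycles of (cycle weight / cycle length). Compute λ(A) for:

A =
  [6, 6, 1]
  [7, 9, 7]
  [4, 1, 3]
λ(A) = 5/2

Enumerate directed cycles and compute their means (weight / length). Sample:
  cycle 0 → 0: weight = 6, length = 1, mean = 6/1 ≈ 6.000
  cycle 1 → 1: weight = 9, length = 1, mean = 9/1 ≈ 9.000
  cycle 2 → 2: weight = 3, length = 1, mean = 3/1 ≈ 3.000
  cycle 0 → 1 → 0: weight = 13, length = 2, mean = 13/2 ≈ 6.500
  cycle 0 → 2 → 0: weight = 5, length = 2, mean = 5/2 ≈ 2.500
  cycle 1 → 0 → 1: weight = 13, length = 2, mean = 13/2 ≈ 6.500
Minimum mean = 2.500, attained e.g. along the cycle 0 → 2 → 0 with weight 5 and length 2. So λ(A) = 5/2 = 5/2.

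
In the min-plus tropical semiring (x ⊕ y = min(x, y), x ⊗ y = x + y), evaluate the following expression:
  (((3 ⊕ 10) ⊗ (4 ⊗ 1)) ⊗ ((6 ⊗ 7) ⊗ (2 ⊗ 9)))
(((3 ⊕ 10) ⊗ (4 ⊗ 1)) ⊗ ((6 ⊗ 7) ⊗ (2 ⊗ 9))) = 32

Expand innermost to outermost. Recall ⊕ takes the minimum of its arguments and ⊗ takes their sum. Working out the expression (((3 ⊕ 10) ⊗ (4 ⊗ 1)) ⊗ ((6 ⊗ 7) ⊗ (2 ⊗ 9))) gives 32.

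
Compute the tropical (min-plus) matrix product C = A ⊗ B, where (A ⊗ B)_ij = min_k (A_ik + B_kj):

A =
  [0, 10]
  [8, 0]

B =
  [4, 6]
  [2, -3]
A ⊗ B =
  [4, 6]
  [2, -3]

Apply the min-plus product entry-by-entry:
  C[0][0] = min over k of (A[0][0] + B[0][0] = 0 + 4 = 4, A[0][1] + B[1][0] = 10 + 2 = 12) = 4 (attained at k = 0)
  C[0][1] = min over k of (A[0][0] + B[0][1] = 0 + 6 = 6, A[0][1] + B[1][1] = 10 + -3 = 7) = 6 (attained at k = 0)
  C[1][0] = min over k of (A[1][0] + B[0][0] = 8 + 4 = 12, A[1][1] + B[1][0] = 0 + 2 = 2) = 2 (attained at k = 1)
  C[1][1] = min over k of (A[1][0] + B[0][1] = 8 + 6 = 14, A[1][1] + B[1][1] = 0 + -3 = -3) = -3 (attained at k = 1)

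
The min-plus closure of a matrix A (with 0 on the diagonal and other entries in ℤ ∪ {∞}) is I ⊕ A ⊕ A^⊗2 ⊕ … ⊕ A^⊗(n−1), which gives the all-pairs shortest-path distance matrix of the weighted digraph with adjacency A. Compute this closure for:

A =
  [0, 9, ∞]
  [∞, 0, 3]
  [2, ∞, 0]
Closure =
  [0, 9, 12]
  [5, 0, 3]
  [2, 11, 0]

This is the Floyd-Warshall all-pairs shortest-path computation. For each intermediate vertex k = 0, 1, …, 2, update dist[i][j] ← min(dist[i][j], dist[i][k] + dist[k][j]). The final matrix gives, for each (i, j), the minimum total weight of any directed path from i to j (possibly empty when i = j).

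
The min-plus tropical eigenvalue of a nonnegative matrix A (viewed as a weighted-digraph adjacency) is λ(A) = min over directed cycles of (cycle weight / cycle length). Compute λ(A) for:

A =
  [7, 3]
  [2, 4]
λ(A) = 5/2

Enumerate directed cycles and compute their means (weight / length). Sample:
  cycle 0 → 0: weight = 7, length = 1, mean = 7/1 ≈ 7.000
  cycle 1 → 1: weight = 4, length = 1, mean = 4/1 ≈ 4.000
  cycle 0 → 1 → 0: weight = 5, length = 2, mean = 5/2 ≈ 2.500
  cycle 1 → 0 → 1: weight = 5, length = 2, mean = 5/2 ≈ 2.500
Minimum mean = 2.500, attained e.g. along the cycle 0 → 1 → 0 with weight 5 and length 2. So λ(A) = 5/2 = 5/2.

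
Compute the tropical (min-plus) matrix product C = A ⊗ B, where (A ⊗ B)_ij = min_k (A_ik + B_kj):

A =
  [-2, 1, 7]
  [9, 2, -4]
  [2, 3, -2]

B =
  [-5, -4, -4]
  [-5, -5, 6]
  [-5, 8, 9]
A ⊗ B =
  [-7, -6, -6]
  [-9, -3, 5]
  [-7, -2, -2]

Apply the min-plus product entry-by-entry:
  C[0][0] = min over k of (A[0][0] + B[0][0] = -2 + -5 = -7, A[0][1] + B[1][0] = 1 + -5 = -4, A[0][2] + B[2][0] = 7 + -5 = 2) = -7 (attained at k = 0)
  C[0][1] = min over k of (A[0][0] + B[0][1] = -2 + -4 = -6, A[0][1] + B[1][1] = 1 + -5 = -4, A[0][2] + B[2][1] = 7 + 8 = 15) = -6 (attained at k = 0)
  C[0][2] = min over k of (A[0][0] + B[0][2] = -2 + -4 = -6, A[0][1] + B[1][2] = 1 + 6 = 7, A[0][2] + B[2][2] = 7 + 9 = 16) = -6 (attained at k = 0)
  C[1][0] = min over k of (A[1][0] + B[0][0] = 9 + -5 = 4, A[1][1] + B[1][0] = 2 + -5 = -3, A[1][2] + B[2][0] = -4 + -5 = -9) = -9 (attained at k = 2)
  C[1][1] = min over k of (A[1][0] + B[0][1] = 9 + -4 = 5, A[1][1] + B[1][1] = 2 + -5 = -3, A[1][2] + B[2][1] = -4 + 8 = 4) = -3 (attained at k = 1)
  C[1][2] = min over k of (A[1][0] + B[0][2] = 9 + -4 = 5, A[1][1] + B[1][2] = 2 + 6 = 8, A[1][2] + B[2][2] = -4 + 9 = 5) = 5 (attained at k = 0)
  C[2][0] = min over k of (A[2][0] + B[0][0] = 2 + -5 = -3, A[2][1] + B[1][0] = 3 + -5 = -2, A[2][2] + B[2][0] = -2 + -5 = -7) = -7 (attained at k = 2)
  C[2][1] = min over k of (A[2][0] + B[0][1] = 2 + -4 = -2, A[2][1] + B[1][1] = 3 + -5 = -2, A[2][2] + B[2][1] = -2 + 8 = 6) = -2 (attained at k = 0)
  C[2][2] = min over k of (A[2][0] + B[0][2] = 2 + -4 = -2, A[2][1] + B[1][2] = 3 + 6 = 9, A[2][2] + B[2][2] = -2 + 9 = 7) = -2 (attained at k = 0)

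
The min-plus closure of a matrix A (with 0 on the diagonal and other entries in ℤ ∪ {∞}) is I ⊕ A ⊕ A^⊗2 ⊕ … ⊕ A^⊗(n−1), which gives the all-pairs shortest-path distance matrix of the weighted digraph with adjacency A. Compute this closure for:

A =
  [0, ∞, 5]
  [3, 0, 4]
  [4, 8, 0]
Closure =
  [0, 13, 5]
  [3, 0, 4]
  [4, 8, 0]

This is the Floyd-Warshall all-pairs shortest-path computation. For each intermediate vertex k = 0, 1, …, 2, update dist[i][j] ← min(dist[i][j], dist[i][k] + dist[k][j]). The final matrix gives, for each (i, j), the minimum total weight of any directed path from i to j (possibly empty when i = j).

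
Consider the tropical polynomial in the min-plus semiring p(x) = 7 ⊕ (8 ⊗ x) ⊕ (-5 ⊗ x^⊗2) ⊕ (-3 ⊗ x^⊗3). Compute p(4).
p(4) = 3

A tropical monomial a ⊗ x^⊗i evaluates to a + i · x. Evaluating each term at x = 4:
  Term 0 contributes 7 + 0 · 4 = 7
  Term 1 contributes 8 + 1 · 4 = 12
  Term 2 contributes -5 + 2 · 4 = 3
  Term 3 contributes -3 + 3 · 4 = 9
p(4) = ⊕ of these = min[7, 12, 3, 9] = 3.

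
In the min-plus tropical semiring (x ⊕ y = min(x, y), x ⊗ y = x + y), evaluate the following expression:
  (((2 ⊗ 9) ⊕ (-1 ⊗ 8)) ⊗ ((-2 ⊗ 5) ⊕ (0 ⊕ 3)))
(((2 ⊗ 9) ⊕ (-1 ⊗ 8)) ⊗ ((-2 ⊗ 5) ⊕ (0 ⊕ 3))) = 7

Expand innermost to outermost. Recall ⊕ takes the minimum of its arguments and ⊗ takes their sum. Working out the expression (((2 ⊗ 9) ⊕ (-1 ⊗ 8)) ⊗ ((-2 ⊗ 5) ⊕ (0 ⊕ 3))) gives 7.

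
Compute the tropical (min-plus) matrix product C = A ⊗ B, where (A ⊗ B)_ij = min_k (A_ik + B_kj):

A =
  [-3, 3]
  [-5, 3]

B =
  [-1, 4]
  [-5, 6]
A ⊗ B =
  [-4, 1]
  [-6, -1]

Apply the min-plus product entry-by-entry:
  C[0][0] = min over k of (A[0][0] + B[0][0] = -3 + -1 = -4, A[0][1] + B[1][0] = 3 + -5 = -2) = -4 (attained at k = 0)
  C[0][1] = min over k of (A[0][0] + B[0][1] = -3 + 4 = 1, A[0][1] + B[1][1] = 3 + 6 = 9) = 1 (attained at k = 0)
  C[1][0] = min over k of (A[1][0] + B[0][0] = -5 + -1 = -6, A[1][1] + B[1][0] = 3 + -5 = -2) = -6 (attained at k = 0)
  C[1][1] = min over k of (A[1][0] + B[0][1] = -5 + 4 = -1, A[1][1] + B[1][1] = 3 + 6 = 9) = -1 (attained at k = 0)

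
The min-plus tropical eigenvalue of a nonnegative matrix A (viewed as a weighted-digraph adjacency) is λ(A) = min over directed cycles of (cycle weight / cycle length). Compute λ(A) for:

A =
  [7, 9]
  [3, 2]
λ(A) = 2

Enumerate directed cycles and compute their means (weight / length). Sample:
  cycle 0 → 0: weight = 7, length = 1, mean = 7/1 ≈ 7.000
  cycle 1 → 1: weight = 2, length = 1, mean = 2/1 ≈ 2.000
  cycle 0 → 1 → 0: weight = 12, length = 2, mean = 12/2 ≈ 6.000
  cycle 1 → 0 → 1: weight = 12, length = 2, mean = 12/2 ≈ 6.000
Minimum mean = 2.000, attained e.g. along the cycle 1 → 1 with weight 2 and length 1. So λ(A) = 2/1 = 2.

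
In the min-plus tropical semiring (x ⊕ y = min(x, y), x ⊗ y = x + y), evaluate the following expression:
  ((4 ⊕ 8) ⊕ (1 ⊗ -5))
((4 ⊕ 8) ⊕ (1 ⊗ -5)) = -4

Expand innermost to outermost. Recall ⊕ takes the minimum of its arguments and ⊗ takes their sum. Working out the expression ((4 ⊕ 8) ⊕ (1 ⊗ -5)) gives -4.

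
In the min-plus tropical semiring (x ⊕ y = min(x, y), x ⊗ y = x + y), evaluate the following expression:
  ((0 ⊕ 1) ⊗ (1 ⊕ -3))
((0 ⊕ 1) ⊗ (1 ⊕ -3)) = -3

Expand innermost to outermost. Recall ⊕ takes the minimum of its arguments and ⊗ takes their sum. Working out the expression ((0 ⊕ 1) ⊗ (1 ⊕ -3)) gives -3.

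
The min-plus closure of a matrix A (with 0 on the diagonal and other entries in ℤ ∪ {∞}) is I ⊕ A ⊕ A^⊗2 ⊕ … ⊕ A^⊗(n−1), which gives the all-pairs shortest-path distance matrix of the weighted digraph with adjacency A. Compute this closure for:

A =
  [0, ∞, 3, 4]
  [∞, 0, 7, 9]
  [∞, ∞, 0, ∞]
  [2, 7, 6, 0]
Closure =
  [0, 11, 3, 4]
  [11, 0, 7, 9]
  [∞, ∞, 0, ∞]
  [2, 7, 5, 0]

This is the Floyd-Warshall all-pairs shortest-path computation. For each intermediate vertex k = 0, 1, …, 3, update dist[i][j] ← min(dist[i][j], dist[i][k] + dist[k][j]). The final matrix gives, for each (i, j), the minimum total weight of any directed path from i to j (possibly empty when i = j).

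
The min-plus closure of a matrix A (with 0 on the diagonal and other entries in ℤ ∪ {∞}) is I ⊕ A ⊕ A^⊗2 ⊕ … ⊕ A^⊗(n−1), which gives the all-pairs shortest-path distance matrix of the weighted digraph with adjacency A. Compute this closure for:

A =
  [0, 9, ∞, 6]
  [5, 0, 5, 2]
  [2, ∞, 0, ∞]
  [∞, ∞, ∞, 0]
Closure =
  [0, 9, 14, 6]
  [5, 0, 5, 2]
  [2, 11, 0, 8]
  [∞, ∞, ∞, 0]

This is the Floyd-Warshall all-pairs shortest-path computation. For each intermediate vertex k = 0, 1, …, 3, update dist[i][j] ← min(dist[i][j], dist[i][k] + dist[k][j]). The final matrix gives, for each (i, j), the minimum total weight of any directed path from i to j (possibly empty when i = j).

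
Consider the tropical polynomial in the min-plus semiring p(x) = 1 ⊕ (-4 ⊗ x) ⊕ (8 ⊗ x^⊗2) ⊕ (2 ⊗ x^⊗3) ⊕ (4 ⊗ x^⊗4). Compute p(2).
p(2) = -2

A tropical monomial a ⊗ x^⊗i evaluates to a + i · x. Evaluating each term at x = 2:
  Term 0 contributes 1 + 0 · 2 = 1
  Term 1 contributes -4 + 1 · 2 = -2
  Term 2 contributes 8 + 2 · 2 = 12
  Term 3 contributes 2 + 3 · 2 = 8
  Term 4 contributes 4 + 4 · 2 = 12
p(2) = ⊕ of these = min[1, -2, 12, 8, 12] = -2.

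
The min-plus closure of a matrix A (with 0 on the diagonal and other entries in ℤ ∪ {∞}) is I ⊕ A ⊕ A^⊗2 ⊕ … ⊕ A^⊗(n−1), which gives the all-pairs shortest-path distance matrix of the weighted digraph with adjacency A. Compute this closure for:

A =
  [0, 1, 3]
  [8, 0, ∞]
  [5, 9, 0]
Closure =
  [0, 1, 3]
  [8, 0, 11]
  [5, 6, 0]

This is the Floyd-Warshall all-pairs shortest-path computation. For each intermediate vertex k = 0, 1, …, 2, update dist[i][j] ← min(dist[i][j], dist[i][k] + dist[k][j]). The final matrix gives, for each (i, j), the minimum total weight of any directed path from i to j (possibly empty when i = j).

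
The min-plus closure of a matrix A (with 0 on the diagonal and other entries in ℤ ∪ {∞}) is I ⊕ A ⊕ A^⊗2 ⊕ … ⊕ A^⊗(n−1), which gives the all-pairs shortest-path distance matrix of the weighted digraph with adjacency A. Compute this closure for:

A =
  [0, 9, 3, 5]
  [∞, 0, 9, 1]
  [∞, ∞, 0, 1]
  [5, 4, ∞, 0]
Closure =
  [0, 8, 3, 4]
  [6, 0, 9, 1]
  [6, 5, 0, 1]
  [5, 4, 8, 0]

This is the Floyd-Warshall all-pairs shortest-path computation. For each intermediate vertex k = 0, 1, …, 3, update dist[i][j] ← min(dist[i][j], dist[i][k] + dist[k][j]). The final matrix gives, for each (i, j), the minimum total weight of any directed path from i to j (possibly empty when i = j).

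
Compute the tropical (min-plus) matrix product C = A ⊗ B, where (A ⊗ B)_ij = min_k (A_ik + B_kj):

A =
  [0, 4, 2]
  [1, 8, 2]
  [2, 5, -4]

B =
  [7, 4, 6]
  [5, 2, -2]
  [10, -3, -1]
A ⊗ B =
  [7, -1, 1]
  [8, -1, 1]
  [6, -7, -5]

Apply the min-plus product entry-by-entry:
  C[0][0] = min over k of (A[0][0] + B[0][0] = 0 + 7 = 7, A[0][1] + B[1][0] = 4 + 5 = 9, A[0][2] + B[2][0] = 2 + 10 = 12) = 7 (attained at k = 0)
  C[0][1] = min over k of (A[0][0] + B[0][1] = 0 + 4 = 4, A[0][1] + B[1][1] = 4 + 2 = 6, A[0][2] + B[2][1] = 2 + -3 = -1) = -1 (attained at k = 2)
  C[0][2] = min over k of (A[0][0] + B[0][2] = 0 + 6 = 6, A[0][1] + B[1][2] = 4 + -2 = 2, A[0][2] + B[2][2] = 2 + -1 = 1) = 1 (attained at k = 2)
  C[1][0] = min over k of (A[1][0] + B[0][0] = 1 + 7 = 8, A[1][1] + B[1][0] = 8 + 5 = 13, A[1][2] + B[2][0] = 2 + 10 = 12) = 8 (attained at k = 0)
  C[1][1] = min over k of (A[1][0] + B[0][1] = 1 + 4 = 5, A[1][1] + B[1][1] = 8 + 2 = 10, A[1][2] + B[2][1] = 2 + -3 = -1) = -1 (attained at k = 2)
  C[1][2] = min over k of (A[1][0] + B[0][2] = 1 + 6 = 7, A[1][1] + B[1][2] = 8 + -2 = 6, A[1][2] + B[2][2] = 2 + -1 = 1) = 1 (attained at k = 2)
  C[2][0] = min over k of (A[2][0] + B[0][0] = 2 + 7 = 9, A[2][1] + B[1][0] = 5 + 5 = 10, A[2][2] + B[2][0] = -4 + 10 = 6) = 6 (attained at k = 2)
  C[2][1] = min over k of (A[2][0] + B[0][1] = 2 + 4 = 6, A[2][1] + B[1][1] = 5 + 2 = 7, A[2][2] + B[2][1] = -4 + -3 = -7) = -7 (attained at k = 2)
  C[2][2] = min over k of (A[2][0] + B[0][2] = 2 + 6 = 8, A[2][1] + B[1][2] = 5 + -2 = 3, A[2][2] + B[2][2] = -4 + -1 = -5) = -5 (attained at k = 2)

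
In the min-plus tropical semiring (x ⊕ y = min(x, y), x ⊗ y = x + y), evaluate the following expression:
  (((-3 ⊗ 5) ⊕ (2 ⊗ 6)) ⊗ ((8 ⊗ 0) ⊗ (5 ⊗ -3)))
(((-3 ⊗ 5) ⊕ (2 ⊗ 6)) ⊗ ((8 ⊗ 0) ⊗ (5 ⊗ -3))) = 12

Expand innermost to outermost. Recall ⊕ takes the minimum of its arguments and ⊗ takes their sum. Working out the expression (((-3 ⊗ 5) ⊕ (2 ⊗ 6)) ⊗ ((8 ⊗ 0) ⊗ (5 ⊗ -3))) gives 12.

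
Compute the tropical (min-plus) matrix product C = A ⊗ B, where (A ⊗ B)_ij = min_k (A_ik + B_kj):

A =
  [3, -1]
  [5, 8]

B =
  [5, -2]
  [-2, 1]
A ⊗ B =
  [-3, 0]
  [6, 3]

Apply the min-plus product entry-by-entry:
  C[0][0] = min over k of (A[0][0] + B[0][0] = 3 + 5 = 8, A[0][1] + B[1][0] = -1 + -2 = -3) = -3 (attained at k = 1)
  C[0][1] = min over k of (A[0][0] + B[0][1] = 3 + -2 = 1, A[0][1] + B[1][1] = -1 + 1 = 0) = 0 (attained at k = 1)
  C[1][0] = min over k of (A[1][0] + B[0][0] = 5 + 5 = 10, A[1][1] + B[1][0] = 8 + -2 = 6) = 6 (attained at k = 1)
  C[1][1] = min over k of (A[1][0] + B[0][1] = 5 + -2 = 3, A[1][1] + B[1][1] = 8 + 1 = 9) = 3 (attained at k = 0)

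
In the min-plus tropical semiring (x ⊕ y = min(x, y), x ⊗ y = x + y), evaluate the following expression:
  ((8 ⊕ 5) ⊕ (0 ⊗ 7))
((8 ⊕ 5) ⊕ (0 ⊗ 7)) = 5

Expand innermost to outermost. Recall ⊕ takes the minimum of its arguments and ⊗ takes their sum. Working out the expression ((8 ⊕ 5) ⊕ (0 ⊗ 7)) gives 5.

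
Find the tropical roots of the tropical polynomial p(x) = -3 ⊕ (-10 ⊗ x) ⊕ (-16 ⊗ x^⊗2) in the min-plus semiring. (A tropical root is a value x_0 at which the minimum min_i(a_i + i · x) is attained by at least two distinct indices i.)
Roots: {6, 7}

Each tropical root is a break point of the lower envelope of the lines y = a_i + i · x (there are 3 lines, with slopes 0, 1, ..., 2). Only the lines that attain the minimum somewhere contribute to roots; other lines are dominated. Here the surviving (envelope) indices are i = 2, i = 1, i = 0.
Intersections between consecutive envelope lines give the roots: for adjacent envelope indices i < j the intersection is x = (a_i − a_j) / (j − i). Reading off the sorted break points: {6, 7}.
Verification: at each break x_0, at least two indices attain the minimum of min_i(a_i + i · x_0).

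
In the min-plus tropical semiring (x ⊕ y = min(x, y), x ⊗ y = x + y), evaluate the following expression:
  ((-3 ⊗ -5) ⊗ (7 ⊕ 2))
((-3 ⊗ -5) ⊗ (7 ⊕ 2)) = -6

Expand innermost to outermost. Recall ⊕ takes the minimum of its arguments and ⊗ takes their sum. Working out the expression ((-3 ⊗ -5) ⊗ (7 ⊕ 2)) gives -6.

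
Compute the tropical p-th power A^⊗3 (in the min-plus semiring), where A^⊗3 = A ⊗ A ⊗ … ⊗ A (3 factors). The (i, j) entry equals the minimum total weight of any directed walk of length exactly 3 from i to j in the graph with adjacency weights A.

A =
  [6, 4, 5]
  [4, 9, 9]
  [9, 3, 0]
A^⊗3 =
  [12, 8, 5]
  [12, 12, 9]
  [7, 3, 0]

Each entry (A^⊗3)_ij equals the minimum over all length-3 walks i = v_0 → v_1 → … → v_3 = j of Σ_t A[v_t][v_{t+1}]. For example, for (i, j) = (0, 2) we minimise over 9 possible intermediate vertex sequences; the minimum is 5, attained along the walk 0 → 2 → 2 → 2.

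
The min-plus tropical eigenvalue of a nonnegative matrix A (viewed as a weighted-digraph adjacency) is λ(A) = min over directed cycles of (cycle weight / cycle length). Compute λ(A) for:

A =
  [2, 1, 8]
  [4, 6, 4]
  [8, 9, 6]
λ(A) = 2

Enumerate directed cycles and compute their means (weight / length). Sample:
  cycle 0 → 0: weight = 2, length = 1, mean = 2/1 ≈ 2.000
  cycle 1 → 1: weight = 6, length = 1, mean = 6/1 ≈ 6.000
  cycle 2 → 2: weight = 6, length = 1, mean = 6/1 ≈ 6.000
  cycle 0 → 1 → 0: weight = 5, length = 2, mean = 5/2 ≈ 2.500
  cycle 0 → 2 → 0: weight = 16, length = 2, mean = 16/2 ≈ 8.000
  cycle 1 → 0 → 1: weight = 5, length = 2, mean = 5/2 ≈ 2.500
Minimum mean = 2.000, attained e.g. along the cycle 0 → 0 with weight 2 and length 1. So λ(A) = 2/1 = 2.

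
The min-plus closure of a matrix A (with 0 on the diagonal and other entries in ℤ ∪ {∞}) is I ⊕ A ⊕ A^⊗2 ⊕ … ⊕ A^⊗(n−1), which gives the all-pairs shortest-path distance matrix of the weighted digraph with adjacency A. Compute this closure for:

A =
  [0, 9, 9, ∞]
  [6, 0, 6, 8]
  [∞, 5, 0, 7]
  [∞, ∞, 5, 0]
Closure =
  [0, 9, 9, 16]
  [6, 0, 6, 8]
  [11, 5, 0, 7]
  [16, 10, 5, 0]

This is the Floyd-Warshall all-pairs shortest-path computation. For each intermediate vertex k = 0, 1, …, 3, update dist[i][j] ← min(dist[i][j], dist[i][k] + dist[k][j]). The final matrix gives, for each (i, j), the minimum total weight of any directed path from i to j (possibly empty when i = j).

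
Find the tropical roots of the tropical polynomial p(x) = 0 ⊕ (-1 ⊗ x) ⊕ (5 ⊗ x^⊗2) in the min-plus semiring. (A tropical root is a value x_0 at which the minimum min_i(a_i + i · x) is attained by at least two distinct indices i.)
Roots: {-6, 1}

Each tropical root is a break point of the lower envelope of the lines y = a_i + i · x (there are 3 lines, with slopes 0, 1, ..., 2). Only the lines that attain the minimum somewhere contribute to roots; other lines are dominated. Here the surviving (envelope) indices are i = 2, i = 1, i = 0.
Intersections between consecutive envelope lines give the roots: for adjacent envelope indices i < j the intersection is x = (a_i − a_j) / (j − i). Reading off the sorted break points: {-6, 1}.
Verification: at each break x_0, at least two indices attain the minimum of min_i(a_i + i · x_0).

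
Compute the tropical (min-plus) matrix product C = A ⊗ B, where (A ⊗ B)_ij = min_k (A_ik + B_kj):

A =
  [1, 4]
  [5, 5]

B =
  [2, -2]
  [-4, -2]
A ⊗ B =
  [0, -1]
  [1, 3]

Apply the min-plus product entry-by-entry:
  C[0][0] = min over k of (A[0][0] + B[0][0] = 1 + 2 = 3, A[0][1] + B[1][0] = 4 + -4 = 0) = 0 (attained at k = 1)
  C[0][1] = min over k of (A[0][0] + B[0][1] = 1 + -2 = -1, A[0][1] + B[1][1] = 4 + -2 = 2) = -1 (attained at k = 0)
  C[1][0] = min over k of (A[1][0] + B[0][0] = 5 + 2 = 7, A[1][1] + B[1][0] = 5 + -4 = 1) = 1 (attained at k = 1)
  C[1][1] = min over k of (A[1][0] + B[0][1] = 5 + -2 = 3, A[1][1] + B[1][1] = 5 + -2 = 3) = 3 (attained at k = 0)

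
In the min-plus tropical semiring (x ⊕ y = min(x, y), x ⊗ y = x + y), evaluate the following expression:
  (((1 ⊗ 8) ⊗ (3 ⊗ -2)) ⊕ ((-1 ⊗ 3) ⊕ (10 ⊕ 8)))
(((1 ⊗ 8) ⊗ (3 ⊗ -2)) ⊕ ((-1 ⊗ 3) ⊕ (10 ⊕ 8))) = 2

Expand innermost to outermost. Recall ⊕ takes the minimum of its arguments and ⊗ takes their sum. Working out the expression (((1 ⊗ 8) ⊗ (3 ⊗ -2)) ⊕ ((-1 ⊗ 3) ⊕ (10 ⊕ 8))) gives 2.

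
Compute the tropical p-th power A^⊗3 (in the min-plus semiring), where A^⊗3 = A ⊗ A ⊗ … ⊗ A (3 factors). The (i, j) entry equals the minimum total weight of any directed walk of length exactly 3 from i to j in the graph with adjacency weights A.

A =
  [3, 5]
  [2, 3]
A^⊗3 =
  [9, 11]
  [8, 9]

Each entry (A^⊗3)_ij equals the minimum over all length-3 walks i = v_0 → v_1 → … → v_3 = j of Σ_t A[v_t][v_{t+1}]. For example, for (i, j) = (0, 1) we minimise over 4 possible intermediate vertex sequences; the minimum is 11, attained along the walk 0 → 0 → 0 → 1.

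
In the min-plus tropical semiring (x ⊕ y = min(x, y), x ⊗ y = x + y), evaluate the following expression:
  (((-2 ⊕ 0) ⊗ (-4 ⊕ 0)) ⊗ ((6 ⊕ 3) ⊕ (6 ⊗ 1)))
(((-2 ⊕ 0) ⊗ (-4 ⊕ 0)) ⊗ ((6 ⊕ 3) ⊕ (6 ⊗ 1))) = -3

Expand innermost to outermost. Recall ⊕ takes the minimum of its arguments and ⊗ takes their sum. Working out the expression (((-2 ⊕ 0) ⊗ (-4 ⊕ 0)) ⊗ ((6 ⊕ 3) ⊕ (6 ⊗ 1))) gives -3.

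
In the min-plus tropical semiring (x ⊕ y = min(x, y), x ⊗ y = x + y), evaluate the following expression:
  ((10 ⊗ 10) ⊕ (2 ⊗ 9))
((10 ⊗ 10) ⊕ (2 ⊗ 9)) = 11

Expand innermost to outermost. Recall ⊕ takes the minimum of its arguments and ⊗ takes their sum. Working out the expression ((10 ⊗ 10) ⊕ (2 ⊗ 9)) gives 11.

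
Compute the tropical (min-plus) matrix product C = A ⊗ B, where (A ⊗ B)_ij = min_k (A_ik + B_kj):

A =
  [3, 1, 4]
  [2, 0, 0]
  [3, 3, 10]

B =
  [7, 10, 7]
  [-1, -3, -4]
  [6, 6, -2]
A ⊗ B =
  [0, -2, -3]
  [-1, -3, -4]
  [2, 0, -1]

Apply the min-plus product entry-by-entry:
  C[0][0] = min over k of (A[0][0] + B[0][0] = 3 + 7 = 10, A[0][1] + B[1][0] = 1 + -1 = 0, A[0][2] + B[2][0] = 4 + 6 = 10) = 0 (attained at k = 1)
  C[0][1] = min over k of (A[0][0] + B[0][1] = 3 + 10 = 13, A[0][1] + B[1][1] = 1 + -3 = -2, A[0][2] + B[2][1] = 4 + 6 = 10) = -2 (attained at k = 1)
  C[0][2] = min over k of (A[0][0] + B[0][2] = 3 + 7 = 10, A[0][1] + B[1][2] = 1 + -4 = -3, A[0][2] + B[2][2] = 4 + -2 = 2) = -3 (attained at k = 1)
  C[1][0] = min over k of (A[1][0] + B[0][0] = 2 + 7 = 9, A[1][1] + B[1][0] = 0 + -1 = -1, A[1][2] + B[2][0] = 0 + 6 = 6) = -1 (attained at k = 1)
  C[1][1] = min over k of (A[1][0] + B[0][1] = 2 + 10 = 12, A[1][1] + B[1][1] = 0 + -3 = -3, A[1][2] + B[2][1] = 0 + 6 = 6) = -3 (attained at k = 1)
  C[1][2] = min over k of (A[1][0] + B[0][2] = 2 + 7 = 9, A[1][1] + B[1][2] = 0 + -4 = -4, A[1][2] + B[2][2] = 0 + -2 = -2) = -4 (attained at k = 1)
  C[2][0] = min over k of (A[2][0] + B[0][0] = 3 + 7 = 10, A[2][1] + B[1][0] = 3 + -1 = 2, A[2][2] + B[2][0] = 10 + 6 = 16) = 2 (attained at k = 1)
  C[2][1] = min over k of (A[2][0] + B[0][1] = 3 + 10 = 13, A[2][1] + B[1][1] = 3 + -3 = 0, A[2][2] + B[2][1] = 10 + 6 = 16) = 0 (attained at k = 1)
  C[2][2] = min over k of (A[2][0] + B[0][2] = 3 + 7 = 10, A[2][1] + B[1][2] = 3 + -4 = -1, A[2][2] + B[2][2] = 10 + -2 = 8) = -1 (attained at k = 1)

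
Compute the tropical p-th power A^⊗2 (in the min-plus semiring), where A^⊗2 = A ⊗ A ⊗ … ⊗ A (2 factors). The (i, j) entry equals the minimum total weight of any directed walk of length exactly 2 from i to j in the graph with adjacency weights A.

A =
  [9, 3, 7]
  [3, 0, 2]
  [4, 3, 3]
A^⊗2 =
  [6, 3, 5]
  [3, 0, 2]
  [6, 3, 5]

Each entry (A^⊗2)_ij equals the minimum over all length-2 walks i = v_0 → v_1 → … → v_2 = j of Σ_t A[v_t][v_{t+1}]. For example, for (i, j) = (0, 2) we minimise over 3 possible intermediate vertex sequences; the minimum is 5, attained along the walk 0 → 1 → 2.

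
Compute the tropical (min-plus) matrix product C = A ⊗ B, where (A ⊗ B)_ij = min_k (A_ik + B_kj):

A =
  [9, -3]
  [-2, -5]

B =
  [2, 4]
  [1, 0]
A ⊗ B =
  [-2, -3]
  [-4, -5]

Apply the min-plus product entry-by-entry:
  C[0][0] = min over k of (A[0][0] + B[0][0] = 9 + 2 = 11, A[0][1] + B[1][0] = -3 + 1 = -2) = -2 (attained at k = 1)
  C[0][1] = min over k of (A[0][0] + B[0][1] = 9 + 4 = 13, A[0][1] + B[1][1] = -3 + 0 = -3) = -3 (attained at k = 1)
  C[1][0] = min over k of (A[1][0] + B[0][0] = -2 + 2 = 0, A[1][1] + B[1][0] = -5 + 1 = -4) = -4 (attained at k = 1)
  C[1][1] = min over k of (A[1][0] + B[0][1] = -2 + 4 = 2, A[1][1] + B[1][1] = -5 + 0 = -5) = -5 (attained at k = 1)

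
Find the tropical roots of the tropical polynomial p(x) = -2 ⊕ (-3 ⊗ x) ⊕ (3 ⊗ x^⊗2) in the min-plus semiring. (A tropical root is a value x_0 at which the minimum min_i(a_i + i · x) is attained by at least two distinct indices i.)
Roots: {-6, 1}

Each tropical root is a break point of the lower envelope of the lines y = a_i + i · x (there are 3 lines, with slopes 0, 1, ..., 2). Only the lines that attain the minimum somewhere contribute to roots; other lines are dominated. Here the surviving (envelope) indices are i = 2, i = 1, i = 0.
Intersections between consecutive envelope lines give the roots: for adjacent envelope indices i < j the intersection is x = (a_i − a_j) / (j − i). Reading off the sorted break points: {-6, 1}.
Verification: at each break x_0, at least two indices attain the minimum of min_i(a_i + i · x_0).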